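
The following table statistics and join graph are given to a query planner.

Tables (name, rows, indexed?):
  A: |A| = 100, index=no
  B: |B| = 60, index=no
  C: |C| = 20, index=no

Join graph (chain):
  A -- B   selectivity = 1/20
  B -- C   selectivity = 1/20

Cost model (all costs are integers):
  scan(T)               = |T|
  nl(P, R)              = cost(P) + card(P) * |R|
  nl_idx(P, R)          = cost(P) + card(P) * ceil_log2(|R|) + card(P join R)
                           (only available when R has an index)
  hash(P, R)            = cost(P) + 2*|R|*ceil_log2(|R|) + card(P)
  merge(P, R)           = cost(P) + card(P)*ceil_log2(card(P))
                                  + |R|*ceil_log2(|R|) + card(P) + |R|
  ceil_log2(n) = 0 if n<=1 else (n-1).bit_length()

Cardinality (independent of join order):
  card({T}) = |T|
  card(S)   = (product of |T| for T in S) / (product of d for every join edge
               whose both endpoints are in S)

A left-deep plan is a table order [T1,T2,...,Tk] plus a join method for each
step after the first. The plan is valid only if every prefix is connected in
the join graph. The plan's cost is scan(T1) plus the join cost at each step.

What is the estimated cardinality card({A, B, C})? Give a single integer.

300

Tables in S: A(100), B(60), C(20)
Edges inside S: A-B(d=20), B-C(d=20)
numerator = 100 * 60 * 20 = 120000
denominator = 20 * 20 = 400
card(S) = 120000 / 400 = 300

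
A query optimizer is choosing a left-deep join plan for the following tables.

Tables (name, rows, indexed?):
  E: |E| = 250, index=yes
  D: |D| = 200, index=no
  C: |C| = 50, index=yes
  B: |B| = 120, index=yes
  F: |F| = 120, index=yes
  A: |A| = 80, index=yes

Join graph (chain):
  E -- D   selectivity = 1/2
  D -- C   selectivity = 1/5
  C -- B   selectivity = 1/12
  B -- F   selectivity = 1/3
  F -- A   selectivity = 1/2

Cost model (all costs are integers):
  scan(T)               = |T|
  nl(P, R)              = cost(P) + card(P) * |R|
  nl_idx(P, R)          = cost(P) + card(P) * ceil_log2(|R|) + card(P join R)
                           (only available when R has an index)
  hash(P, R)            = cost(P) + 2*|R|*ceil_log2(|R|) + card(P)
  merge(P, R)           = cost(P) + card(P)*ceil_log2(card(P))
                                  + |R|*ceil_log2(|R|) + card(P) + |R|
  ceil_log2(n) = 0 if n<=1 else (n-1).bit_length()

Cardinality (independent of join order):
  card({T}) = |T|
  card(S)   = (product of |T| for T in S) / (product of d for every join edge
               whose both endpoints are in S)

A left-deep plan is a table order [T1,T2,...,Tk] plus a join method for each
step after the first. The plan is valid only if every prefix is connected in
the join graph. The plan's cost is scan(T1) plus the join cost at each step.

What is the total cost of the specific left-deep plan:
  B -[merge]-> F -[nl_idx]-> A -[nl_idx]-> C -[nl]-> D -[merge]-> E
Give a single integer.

step 1: scan B: cost=120, card=120
step 2: join F via merge
    card(P join F) = 120*120/(3) = 4800
    cost = 120 + 120*7 + 120*7 + 120 + 120 = 2040
step 3: join A via nl_idx
    card(P join A) = 4800*80/(2) = 192000
    cost = 2040 + 4800*7 + 192000 = 227640
step 4: join C via nl_idx
    card(P join C) = 192000*50/(12) = 800000
    cost = 227640 + 192000*6 + 800000 = 2179640
step 5: join D via nl
    card(P join D) = 800000*200/(5) = 32000000
    cost = 2179640 + 800000*200 = 162179640
step 6: join E via merge
    card(P join E) = 32000000*250/(2) = 4000000000
    cost = 162179640 + 32000000*25 + 250*8 + 32000000 + 250 = 994181890

994181890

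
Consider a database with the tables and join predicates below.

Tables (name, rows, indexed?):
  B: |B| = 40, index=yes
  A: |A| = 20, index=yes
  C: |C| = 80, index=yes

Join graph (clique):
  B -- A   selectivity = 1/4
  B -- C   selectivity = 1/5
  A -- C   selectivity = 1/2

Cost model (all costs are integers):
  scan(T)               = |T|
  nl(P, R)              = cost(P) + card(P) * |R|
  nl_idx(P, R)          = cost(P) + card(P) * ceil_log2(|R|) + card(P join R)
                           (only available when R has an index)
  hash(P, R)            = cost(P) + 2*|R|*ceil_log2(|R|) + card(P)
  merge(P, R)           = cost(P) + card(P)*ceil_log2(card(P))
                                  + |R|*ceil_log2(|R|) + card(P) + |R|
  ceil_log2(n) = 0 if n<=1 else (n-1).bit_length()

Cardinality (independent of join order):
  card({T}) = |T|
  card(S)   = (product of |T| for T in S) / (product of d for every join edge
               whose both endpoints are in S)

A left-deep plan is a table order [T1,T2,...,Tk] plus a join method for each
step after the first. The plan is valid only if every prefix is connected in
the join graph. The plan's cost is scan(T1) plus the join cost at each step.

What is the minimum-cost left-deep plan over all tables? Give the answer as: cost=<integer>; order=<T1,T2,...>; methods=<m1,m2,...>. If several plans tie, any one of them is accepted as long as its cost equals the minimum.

Selinger DP (subsets sized 1..n):
  {B}: scan cost=40, card=40
  {A}: scan cost=20, card=20
  {C}: scan cost=80, card=80
  {AB}: card=200; try (A,hash)→280, (B,nl_idx)→340, (B,merge)→420, (A,merge)→440, (A,nl_idx)→440, (B,hash)→520 …(+2); best=280 via (A,hash)
  {BC}: card=640; try (B,hash)→640, (C,merge)→960, (C,nl_idx)→960, (B,merge)→1000, (C,hash)→1200, (B,nl_idx)→1200 …(+2); best=640 via (B,hash)
  {AC}: card=800; try (A,hash)→360, (C,merge)→780, (A,merge)→840, (C,nl_idx)→960, (C,hash)→1160, (A,nl_idx)→1280 …(+2); best=360 via (A,hash)
  {ABC}: card=1600; try (A,hash)→1480, (C,hash)→1600, (B,hash)→1640, (C,merge)→2720, (C,nl_idx)→3280, (A,nl_idx)→5440 …(+6); best=1480 via (A,hash)

cost=1480; order=C,B,A; methods=hash,hash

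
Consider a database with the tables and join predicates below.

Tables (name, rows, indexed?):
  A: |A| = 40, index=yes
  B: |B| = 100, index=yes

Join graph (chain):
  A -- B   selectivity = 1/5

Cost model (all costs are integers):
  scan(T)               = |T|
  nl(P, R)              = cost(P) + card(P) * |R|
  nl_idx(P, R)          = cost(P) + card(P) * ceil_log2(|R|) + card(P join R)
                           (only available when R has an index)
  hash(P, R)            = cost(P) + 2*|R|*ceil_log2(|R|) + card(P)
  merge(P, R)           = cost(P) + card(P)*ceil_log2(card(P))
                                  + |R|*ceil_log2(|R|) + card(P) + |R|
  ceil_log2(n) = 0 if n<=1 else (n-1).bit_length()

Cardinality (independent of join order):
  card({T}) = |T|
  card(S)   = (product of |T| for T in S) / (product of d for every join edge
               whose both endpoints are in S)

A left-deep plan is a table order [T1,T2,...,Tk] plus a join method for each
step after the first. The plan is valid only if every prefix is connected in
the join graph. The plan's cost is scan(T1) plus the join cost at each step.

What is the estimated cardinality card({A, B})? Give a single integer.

800

Tables in S: A(40), B(100)
Edges inside S: A-B(d=5)
numerator = 40 * 100 = 4000
denominator = 5 = 5
card(S) = 4000 / 5 = 800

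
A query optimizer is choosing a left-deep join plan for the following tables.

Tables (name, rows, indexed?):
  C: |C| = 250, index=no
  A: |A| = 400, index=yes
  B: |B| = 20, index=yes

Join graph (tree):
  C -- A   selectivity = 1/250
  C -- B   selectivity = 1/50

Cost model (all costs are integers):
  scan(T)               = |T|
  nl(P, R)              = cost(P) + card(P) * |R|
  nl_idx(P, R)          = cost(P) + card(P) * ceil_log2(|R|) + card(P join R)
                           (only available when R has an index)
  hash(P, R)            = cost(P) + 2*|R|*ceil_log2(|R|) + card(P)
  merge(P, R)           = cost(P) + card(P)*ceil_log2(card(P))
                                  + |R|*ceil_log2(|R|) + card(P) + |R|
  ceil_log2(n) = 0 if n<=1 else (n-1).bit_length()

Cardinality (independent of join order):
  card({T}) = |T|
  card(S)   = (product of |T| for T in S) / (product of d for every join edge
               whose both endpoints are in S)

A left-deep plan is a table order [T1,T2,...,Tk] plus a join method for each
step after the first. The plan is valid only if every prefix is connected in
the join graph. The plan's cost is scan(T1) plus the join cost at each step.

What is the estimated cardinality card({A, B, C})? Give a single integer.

160

Tables in S: A(400), B(20), C(250)
Edges inside S: C-A(d=250), C-B(d=50)
numerator = 400 * 20 * 250 = 2000000
denominator = 250 * 50 = 12500
card(S) = 2000000 / 12500 = 160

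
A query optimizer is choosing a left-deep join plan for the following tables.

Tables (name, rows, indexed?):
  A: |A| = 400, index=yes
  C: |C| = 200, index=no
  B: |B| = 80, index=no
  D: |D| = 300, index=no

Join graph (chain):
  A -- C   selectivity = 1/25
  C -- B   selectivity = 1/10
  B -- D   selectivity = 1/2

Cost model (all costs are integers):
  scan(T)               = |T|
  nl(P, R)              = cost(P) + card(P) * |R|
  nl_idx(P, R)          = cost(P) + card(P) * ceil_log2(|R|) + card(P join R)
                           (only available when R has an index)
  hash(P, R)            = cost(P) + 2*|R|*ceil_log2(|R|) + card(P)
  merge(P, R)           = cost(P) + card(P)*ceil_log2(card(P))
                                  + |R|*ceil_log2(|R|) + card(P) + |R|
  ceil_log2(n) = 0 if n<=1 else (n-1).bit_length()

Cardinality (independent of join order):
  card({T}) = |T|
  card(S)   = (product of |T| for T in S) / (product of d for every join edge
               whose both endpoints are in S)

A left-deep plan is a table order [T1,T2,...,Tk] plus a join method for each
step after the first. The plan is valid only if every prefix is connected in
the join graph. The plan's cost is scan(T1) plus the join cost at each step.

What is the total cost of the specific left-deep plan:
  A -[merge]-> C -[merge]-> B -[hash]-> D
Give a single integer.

step 1: scan A: cost=400, card=400
step 2: join C via merge
    card(P join C) = 400*200/(25) = 3200
    cost = 400 + 400*9 + 200*8 + 400 + 200 = 6200
step 3: join B via merge
    card(P join B) = 3200*80/(10) = 25600
    cost = 6200 + 3200*12 + 80*7 + 3200 + 80 = 48440
step 4: join D via hash
    card(P join D) = 25600*300/(2) = 3840000
    cost = 48440 + 2*300*9 + 25600 = 79440

79440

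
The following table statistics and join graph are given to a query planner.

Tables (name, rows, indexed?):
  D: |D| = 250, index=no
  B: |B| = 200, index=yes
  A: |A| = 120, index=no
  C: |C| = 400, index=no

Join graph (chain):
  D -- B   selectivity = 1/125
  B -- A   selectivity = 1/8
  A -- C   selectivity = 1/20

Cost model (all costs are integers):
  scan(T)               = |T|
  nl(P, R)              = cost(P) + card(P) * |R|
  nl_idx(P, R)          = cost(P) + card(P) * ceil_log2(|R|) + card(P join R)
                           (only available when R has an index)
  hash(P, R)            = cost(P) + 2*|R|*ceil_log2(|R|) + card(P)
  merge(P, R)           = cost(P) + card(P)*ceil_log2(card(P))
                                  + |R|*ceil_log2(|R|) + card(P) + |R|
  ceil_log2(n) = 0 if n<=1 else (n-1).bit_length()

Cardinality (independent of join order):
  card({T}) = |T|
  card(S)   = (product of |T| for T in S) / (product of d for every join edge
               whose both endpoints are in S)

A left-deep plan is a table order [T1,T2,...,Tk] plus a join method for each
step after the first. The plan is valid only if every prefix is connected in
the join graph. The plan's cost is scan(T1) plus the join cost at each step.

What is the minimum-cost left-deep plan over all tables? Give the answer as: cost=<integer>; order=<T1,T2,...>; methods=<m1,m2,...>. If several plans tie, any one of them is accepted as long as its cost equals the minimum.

Selinger DP (subsets sized 1..n):
  {D}: scan cost=250, card=250
  {B}: scan cost=200, card=200
  {A}: scan cost=120, card=120
  {C}: scan cost=400, card=400
  {BD}: card=400; try (B,nl_idx)→2650, (B,hash)→3700, (D,merge)→4250, (B,merge)→4300, (D,hash)→4400, (D,nl)→50200 …(+1); best=2650 via (B,nl_idx)
  {AB}: card=3000; try (A,hash)→2080, (B,merge)→2880, (A,merge)→2960, (B,hash)→3440, (B,nl_idx)→4080, (B,nl)→24120 …(+1); best=2080 via (A,hash)
  {AC}: card=2400; try (A,hash)→2480, (C,merge)→5080, (A,merge)→5360, (C,hash)→7440, (C,nl)→48120, (A,nl)→48400; best=2480 via (A,hash)
  {ABD}: card=6000; try (A,hash)→4730, (A,merge)→7610, (D,hash)→9080, (D,merge)→43330, (A,nl)→50650, (D,nl)→752080; best=4730 via (A,hash)
  {ABC}: card=60000; try (B,hash)→8080, (C,hash)→12280, (B,merge)→35480, (C,merge)→45080, (B,nl_idx)→81680, (B,nl)→482480 …(+1); best=8080 via (B,hash)
  {ABCD}: card=120000; try (C,hash)→17930, (D,hash)→72080, (C,merge)→92730, (D,merge)→1030330, (C,nl)→2404730, (D,nl)→15008080; best=17930 via (C,hash)

cost=17930; order=D,B,A,C; methods=nl_idx,hash,hash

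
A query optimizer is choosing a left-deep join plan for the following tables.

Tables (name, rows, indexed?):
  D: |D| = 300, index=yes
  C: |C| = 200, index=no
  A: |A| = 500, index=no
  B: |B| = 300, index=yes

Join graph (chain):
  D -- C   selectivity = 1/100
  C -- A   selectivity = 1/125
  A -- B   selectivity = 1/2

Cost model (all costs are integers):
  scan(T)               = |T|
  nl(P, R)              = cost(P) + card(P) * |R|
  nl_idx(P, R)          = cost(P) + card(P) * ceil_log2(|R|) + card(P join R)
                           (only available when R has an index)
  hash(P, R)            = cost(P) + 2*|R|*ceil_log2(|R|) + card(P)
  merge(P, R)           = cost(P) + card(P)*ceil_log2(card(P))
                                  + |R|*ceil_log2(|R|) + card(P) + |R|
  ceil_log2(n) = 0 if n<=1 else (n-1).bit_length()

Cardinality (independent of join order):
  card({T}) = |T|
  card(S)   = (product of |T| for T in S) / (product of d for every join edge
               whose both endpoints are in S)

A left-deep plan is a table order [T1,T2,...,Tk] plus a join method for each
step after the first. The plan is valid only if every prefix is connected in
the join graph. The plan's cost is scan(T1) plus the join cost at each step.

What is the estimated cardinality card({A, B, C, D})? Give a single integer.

360000

Tables in S: A(500), B(300), C(200), D(300)
Edges inside S: D-C(d=100), C-A(d=125), A-B(d=2)
numerator = 500 * 300 * 200 * 300 = 9000000000
denominator = 100 * 125 * 2 = 25000
card(S) = 9000000000 / 25000 = 360000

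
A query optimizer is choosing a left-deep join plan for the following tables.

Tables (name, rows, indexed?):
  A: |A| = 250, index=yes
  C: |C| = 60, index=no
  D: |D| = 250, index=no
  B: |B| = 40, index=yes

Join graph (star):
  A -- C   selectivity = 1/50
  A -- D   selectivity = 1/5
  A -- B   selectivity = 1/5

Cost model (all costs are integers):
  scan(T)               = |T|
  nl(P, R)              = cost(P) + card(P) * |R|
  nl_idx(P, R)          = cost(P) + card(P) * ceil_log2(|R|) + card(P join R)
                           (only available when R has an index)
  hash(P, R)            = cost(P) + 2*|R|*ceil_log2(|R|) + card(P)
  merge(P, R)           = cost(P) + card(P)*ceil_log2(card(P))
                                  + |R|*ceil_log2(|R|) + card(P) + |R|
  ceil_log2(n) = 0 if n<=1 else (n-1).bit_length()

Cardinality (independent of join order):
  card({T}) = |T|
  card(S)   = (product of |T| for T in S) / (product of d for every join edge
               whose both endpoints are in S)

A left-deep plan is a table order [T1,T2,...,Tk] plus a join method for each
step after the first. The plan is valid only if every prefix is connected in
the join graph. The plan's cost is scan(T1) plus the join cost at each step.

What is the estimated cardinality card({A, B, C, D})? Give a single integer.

Tables in S: A(250), B(40), C(60), D(250)
Edges inside S: A-C(d=50), A-D(d=5), A-B(d=5)
numerator = 250 * 40 * 60 * 250 = 150000000
denominator = 50 * 5 * 5 = 1250
card(S) = 150000000 / 1250 = 120000

120000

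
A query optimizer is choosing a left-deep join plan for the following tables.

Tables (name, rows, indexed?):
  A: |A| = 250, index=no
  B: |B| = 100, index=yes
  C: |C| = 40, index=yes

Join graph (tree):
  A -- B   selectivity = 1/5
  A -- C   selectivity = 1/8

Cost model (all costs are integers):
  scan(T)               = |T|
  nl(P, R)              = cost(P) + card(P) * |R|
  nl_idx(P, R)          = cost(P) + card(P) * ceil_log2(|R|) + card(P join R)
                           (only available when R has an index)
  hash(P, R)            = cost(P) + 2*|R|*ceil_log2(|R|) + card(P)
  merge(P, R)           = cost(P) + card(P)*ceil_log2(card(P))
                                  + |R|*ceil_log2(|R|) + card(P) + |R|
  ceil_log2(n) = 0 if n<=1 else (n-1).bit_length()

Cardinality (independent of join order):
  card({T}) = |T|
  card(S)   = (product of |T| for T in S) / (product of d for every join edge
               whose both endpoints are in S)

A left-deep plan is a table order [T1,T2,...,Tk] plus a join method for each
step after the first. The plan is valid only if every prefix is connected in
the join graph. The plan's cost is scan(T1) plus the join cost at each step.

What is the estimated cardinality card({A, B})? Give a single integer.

Tables in S: A(250), B(100)
Edges inside S: A-B(d=5)
numerator = 250 * 100 = 25000
denominator = 5 = 5
card(S) = 25000 / 5 = 5000

5000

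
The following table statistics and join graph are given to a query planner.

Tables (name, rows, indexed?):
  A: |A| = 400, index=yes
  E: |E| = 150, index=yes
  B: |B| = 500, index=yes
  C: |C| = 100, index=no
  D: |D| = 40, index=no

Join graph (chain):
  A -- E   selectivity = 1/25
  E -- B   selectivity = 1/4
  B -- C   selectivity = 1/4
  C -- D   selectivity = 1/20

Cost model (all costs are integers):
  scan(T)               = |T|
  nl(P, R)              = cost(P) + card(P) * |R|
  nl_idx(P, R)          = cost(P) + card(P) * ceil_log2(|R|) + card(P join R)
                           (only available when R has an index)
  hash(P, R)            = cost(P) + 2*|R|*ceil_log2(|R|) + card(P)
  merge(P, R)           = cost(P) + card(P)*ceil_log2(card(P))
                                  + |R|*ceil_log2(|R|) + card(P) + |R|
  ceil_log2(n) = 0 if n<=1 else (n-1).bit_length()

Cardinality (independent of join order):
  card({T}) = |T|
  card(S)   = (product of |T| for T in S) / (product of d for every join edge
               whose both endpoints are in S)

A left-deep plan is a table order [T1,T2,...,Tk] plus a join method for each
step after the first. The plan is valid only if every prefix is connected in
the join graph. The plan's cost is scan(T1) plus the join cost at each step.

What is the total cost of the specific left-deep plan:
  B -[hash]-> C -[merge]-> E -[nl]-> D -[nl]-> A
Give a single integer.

393941250

step 1: scan B: cost=500, card=500
step 2: join C via hash
    card(P join C) = 500*100/(4) = 12500
    cost = 500 + 2*100*7 + 500 = 2400
step 3: join E via merge
    card(P join E) = 12500*150/(4) = 468750
    cost = 2400 + 12500*14 + 150*8 + 12500 + 150 = 191250
step 4: join D via nl
    card(P join D) = 468750*40/(20) = 937500
    cost = 191250 + 468750*40 = 18941250
step 5: join A via nl
    card(P join A) = 937500*400/(25) = 15000000
    cost = 18941250 + 937500*400 = 393941250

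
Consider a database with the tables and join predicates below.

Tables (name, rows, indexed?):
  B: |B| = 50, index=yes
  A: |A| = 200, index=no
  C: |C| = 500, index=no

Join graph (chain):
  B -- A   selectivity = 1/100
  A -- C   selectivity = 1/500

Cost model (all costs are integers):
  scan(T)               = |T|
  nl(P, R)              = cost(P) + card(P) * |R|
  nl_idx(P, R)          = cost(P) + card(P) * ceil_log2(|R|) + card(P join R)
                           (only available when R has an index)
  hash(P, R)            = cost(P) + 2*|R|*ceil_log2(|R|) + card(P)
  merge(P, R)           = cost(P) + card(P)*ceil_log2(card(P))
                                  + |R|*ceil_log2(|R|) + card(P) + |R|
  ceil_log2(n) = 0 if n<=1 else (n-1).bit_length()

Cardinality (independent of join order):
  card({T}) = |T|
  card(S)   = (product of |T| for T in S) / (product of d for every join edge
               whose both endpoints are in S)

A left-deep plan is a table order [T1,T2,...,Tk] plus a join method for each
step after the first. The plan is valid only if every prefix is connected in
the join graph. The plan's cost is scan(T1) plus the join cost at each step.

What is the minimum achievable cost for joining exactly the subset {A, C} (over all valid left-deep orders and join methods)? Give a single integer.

4200

Selinger DP over subsets of {A,C}:
  {A}: scan cost=200, card=200
  {C}: scan cost=500, card=500
  {AC}: card=200; try (A,hash)→4200, (C,merge)→7000, (A,merge)→7300, (C,hash)→9400, (C,nl)→100200, (A,nl)→100500; best=4200 via (A,hash)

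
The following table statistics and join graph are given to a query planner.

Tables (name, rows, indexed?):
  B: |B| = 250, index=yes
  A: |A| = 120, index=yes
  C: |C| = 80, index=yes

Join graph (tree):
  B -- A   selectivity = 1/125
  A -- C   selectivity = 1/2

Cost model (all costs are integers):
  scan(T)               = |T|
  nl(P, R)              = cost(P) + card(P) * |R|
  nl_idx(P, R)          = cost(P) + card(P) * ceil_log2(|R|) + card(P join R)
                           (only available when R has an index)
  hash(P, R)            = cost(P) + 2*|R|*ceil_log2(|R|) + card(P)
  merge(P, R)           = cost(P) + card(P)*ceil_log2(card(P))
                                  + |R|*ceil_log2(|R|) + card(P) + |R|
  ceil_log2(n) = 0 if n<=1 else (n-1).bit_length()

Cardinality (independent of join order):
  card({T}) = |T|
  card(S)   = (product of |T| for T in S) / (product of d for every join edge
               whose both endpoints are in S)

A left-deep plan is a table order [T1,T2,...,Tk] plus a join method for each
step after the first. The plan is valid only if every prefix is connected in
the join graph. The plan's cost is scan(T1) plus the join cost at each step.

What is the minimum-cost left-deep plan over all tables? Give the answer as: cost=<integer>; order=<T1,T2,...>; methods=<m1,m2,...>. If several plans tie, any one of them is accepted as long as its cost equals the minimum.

cost=2680; order=A,B,C; methods=nl_idx,hash

Selinger DP (subsets sized 1..n):
  {B}: scan cost=250, card=250
  {A}: scan cost=120, card=120
  {C}: scan cost=80, card=80
  {AB}: card=240; try (B,nl_idx)→1320, (A,hash)→2180, (A,nl_idx)→2240, (B,merge)→3330, (A,merge)→3460, (B,hash)→4240 …(+2); best=1320 via (B,nl_idx)
  {AC}: card=4800; try (C,hash)→1360, (A,merge)→1680, (C,merge)→1720, (A,hash)→1840, (A,nl_idx)→5440, (C,nl_idx)→5760 …(+2); best=1360 via (C,hash)
  {ABC}: card=9600; try (C,hash)→2680, (C,merge)→4120, (B,hash)→10160, (C,nl_idx)→12600, (C,nl)→20520, (B,nl_idx)→49360 …(+2); best=2680 via (C,hash)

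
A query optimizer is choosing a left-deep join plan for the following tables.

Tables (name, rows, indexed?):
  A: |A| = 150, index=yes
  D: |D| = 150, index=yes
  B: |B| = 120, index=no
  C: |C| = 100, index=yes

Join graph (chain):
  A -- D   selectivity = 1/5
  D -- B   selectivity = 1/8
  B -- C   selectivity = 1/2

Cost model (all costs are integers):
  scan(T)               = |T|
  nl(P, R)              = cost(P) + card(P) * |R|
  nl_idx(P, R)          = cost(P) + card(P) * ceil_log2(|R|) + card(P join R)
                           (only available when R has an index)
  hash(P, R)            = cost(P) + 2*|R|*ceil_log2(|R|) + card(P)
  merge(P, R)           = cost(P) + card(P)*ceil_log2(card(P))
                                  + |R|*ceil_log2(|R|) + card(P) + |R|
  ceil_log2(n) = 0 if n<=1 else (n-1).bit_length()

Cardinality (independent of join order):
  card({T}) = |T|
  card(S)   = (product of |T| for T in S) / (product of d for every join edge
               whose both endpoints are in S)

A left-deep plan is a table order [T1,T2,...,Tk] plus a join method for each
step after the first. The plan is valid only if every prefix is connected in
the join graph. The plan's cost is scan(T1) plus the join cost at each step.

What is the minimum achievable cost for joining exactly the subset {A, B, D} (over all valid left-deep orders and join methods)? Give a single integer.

Selinger DP over subsets of {A,B,D}:
  {A}: scan cost=150, card=150
  {D}: scan cost=150, card=150
  {B}: scan cost=120, card=120
  {AD}: card=4500; try (D,hash)→2700, (A,hash)→2700, (D,merge)→2850, (A,merge)→2850, (D,nl_idx)→5850, (A,nl_idx)→5850 …(+2); best=2700 via (D,hash)
  {BD}: card=2250; try (B,hash)→1980, (D,merge)→2430, (B,merge)→2460, (D,hash)→2640, (D,nl_idx)→3330, (D,nl)→18120 …(+1); best=1980 via (B,hash)
  {ABD}: card=67500; try (A,hash)→6630, (B,hash)→8880, (A,merge)→32580, (B,merge)→66660, (A,nl_idx)→87480, (A,nl)→339480 …(+1); best=6630 via (A,hash)

6630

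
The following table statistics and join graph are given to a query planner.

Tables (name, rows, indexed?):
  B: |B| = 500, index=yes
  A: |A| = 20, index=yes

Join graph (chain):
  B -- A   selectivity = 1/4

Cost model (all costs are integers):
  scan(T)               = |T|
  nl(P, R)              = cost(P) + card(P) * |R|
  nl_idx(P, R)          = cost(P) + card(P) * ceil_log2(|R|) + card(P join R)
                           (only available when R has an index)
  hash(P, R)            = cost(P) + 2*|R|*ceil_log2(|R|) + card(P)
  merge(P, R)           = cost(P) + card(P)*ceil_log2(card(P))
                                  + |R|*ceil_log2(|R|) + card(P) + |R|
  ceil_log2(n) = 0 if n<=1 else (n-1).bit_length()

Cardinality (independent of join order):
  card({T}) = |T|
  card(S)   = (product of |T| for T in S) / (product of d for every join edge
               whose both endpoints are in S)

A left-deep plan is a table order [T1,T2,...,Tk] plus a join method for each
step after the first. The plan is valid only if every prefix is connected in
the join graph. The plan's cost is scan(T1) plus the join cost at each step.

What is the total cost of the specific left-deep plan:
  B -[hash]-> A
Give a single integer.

step 1: scan B: cost=500, card=500
step 2: join A via hash
    card(P join A) = 500*20/(4) = 2500
    cost = 500 + 2*20*5 + 500 = 1200

1200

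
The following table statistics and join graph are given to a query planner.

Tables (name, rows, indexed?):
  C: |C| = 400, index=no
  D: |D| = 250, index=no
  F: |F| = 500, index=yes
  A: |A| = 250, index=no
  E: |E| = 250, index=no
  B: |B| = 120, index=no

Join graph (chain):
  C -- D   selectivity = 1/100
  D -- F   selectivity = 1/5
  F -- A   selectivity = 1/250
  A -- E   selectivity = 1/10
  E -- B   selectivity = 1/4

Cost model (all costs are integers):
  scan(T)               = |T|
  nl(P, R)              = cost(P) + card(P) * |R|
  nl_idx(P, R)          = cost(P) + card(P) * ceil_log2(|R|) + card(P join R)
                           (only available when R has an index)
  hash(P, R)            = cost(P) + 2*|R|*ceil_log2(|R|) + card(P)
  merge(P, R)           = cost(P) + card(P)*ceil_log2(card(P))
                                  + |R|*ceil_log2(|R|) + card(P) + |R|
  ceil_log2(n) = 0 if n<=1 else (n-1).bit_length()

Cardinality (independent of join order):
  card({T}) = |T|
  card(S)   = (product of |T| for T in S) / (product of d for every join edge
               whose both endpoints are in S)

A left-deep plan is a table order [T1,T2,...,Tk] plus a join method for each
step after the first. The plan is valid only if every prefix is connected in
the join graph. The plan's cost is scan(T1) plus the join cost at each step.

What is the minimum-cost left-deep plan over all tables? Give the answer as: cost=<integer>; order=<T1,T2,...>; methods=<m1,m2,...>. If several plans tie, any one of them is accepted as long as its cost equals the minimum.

cost=2645380; order=A,F,D,C,E,B; methods=nl_idx,hash,hash,hash,hash

Selinger DP (subsets sized 1..n):
  {C}: scan cost=400, card=400
  {D}: scan cost=250, card=250
  {F}: scan cost=500, card=500
  {A}: scan cost=250, card=250
  {E}: scan cost=250, card=250
  {B}: scan cost=120, card=120
  {CD}: card=1000; try (D,hash)→4800, (C,merge)→6500, (D,merge)→6650, (C,hash)→7700, (C,nl)→100250, (D,nl)→100400; best=4800 via (D,hash)
  {DF}: card=25000; try (D,hash)→5000, (F,merge)→7500, (D,merge)→7750, (F,hash)→9500, (F,nl_idx)→27500, (F,nl)→125250 …(+1); best=5000 via (D,hash)
  {AF}: card=500; try (F,nl_idx)→3000, (A,hash)→5000, (F,merge)→7500, (A,merge)→7750, (F,hash)→9500, (F,nl)→125250 …(+1); best=3000 via (F,nl_idx)
  {AE}: card=6250; try (E,hash)→4500, (A,hash)→4500, (E,merge)→4750, (A,merge)→4750, (E,nl)→62750, (A,nl)→62750; best=4500 via (E,hash)
  {BE}: card=7500; try (B,hash)→2180, (E,merge)→3330, (B,merge)→3460, (E,hash)→4240, (E,nl)→30120, (B,nl)→30250; best=2180 via (B,hash)
  {CDF}: card=100000; try (F,hash)→14800, (F,merge)→20800, (C,hash)→37200, (F,nl_idx)→113800, (C,merge)→409000, (F,nl)→504800 …(+1); best=14800 via (F,hash)
  {ADF}: card=25000; try (D,hash)→7500, (D,merge)→10250, (A,hash)→34000, (D,nl)→128000, (A,merge)→407250, (A,nl)→6255000; best=7500 via (D,hash)
  {AEF}: card=12500; try (E,hash)→7500, (E,merge)→10250, (F,hash)→19750, (F,nl_idx)→73250, (F,merge)→97000, (E,nl)→128000 …(+1); best=7500 via (E,hash)
  {ABE}: card=187500; try (B,hash)→12430, (A,hash)→13680, (B,merge)→92960, (A,merge)→109430, (B,nl)→754500, (A,nl)→1877180; best=12430 via (B,hash)
  {ACDF}: card=100000; try (C,hash)→39700, (A,hash)→118800, (C,merge)→411500, (A,merge)→1817050, (C,nl)→10007500, (A,nl)→25014800; best=39700 via (C,hash)
  {ADEF}: card=625000; try (D,hash)→24000, (E,hash)→36500, (D,merge)→197250, (E,merge)→409750, (D,nl)→3132500, (E,nl)→6257500; best=24000 via (D,hash)
  {ABEF}: card=375000; try (B,hash)→21680, (B,merge)→195960, (F,hash)→208930, (B,nl)→1507500, (F,nl_idx)→2074930, (F,merge)→3579930 …(+1); best=21680 via (B,hash)
  {ACDEF}: card=2500000; try (E,hash)→143700, (C,hash)→656200, (E,merge)→1841950, (C,merge)→13153000, (E,nl)→25039700, (C,nl)→250024000; best=143700 via (E,hash)
  {ABDEF}: card=18750000; try (D,hash)→400680, (B,hash)→650680, (D,merge)→7523930, (B,merge)→13149960, (B,nl)→75024000, (D,nl)→93771680; best=400680 via (D,hash)
  {ABCDEF}: card=75000000; try (B,hash)→2645380, (C,hash)→19157880, (B,merge)→57644660, (B,nl)→300143700, (C,merge)→487904680, (C,nl)→7500400680; best=2645380 via (B,hash)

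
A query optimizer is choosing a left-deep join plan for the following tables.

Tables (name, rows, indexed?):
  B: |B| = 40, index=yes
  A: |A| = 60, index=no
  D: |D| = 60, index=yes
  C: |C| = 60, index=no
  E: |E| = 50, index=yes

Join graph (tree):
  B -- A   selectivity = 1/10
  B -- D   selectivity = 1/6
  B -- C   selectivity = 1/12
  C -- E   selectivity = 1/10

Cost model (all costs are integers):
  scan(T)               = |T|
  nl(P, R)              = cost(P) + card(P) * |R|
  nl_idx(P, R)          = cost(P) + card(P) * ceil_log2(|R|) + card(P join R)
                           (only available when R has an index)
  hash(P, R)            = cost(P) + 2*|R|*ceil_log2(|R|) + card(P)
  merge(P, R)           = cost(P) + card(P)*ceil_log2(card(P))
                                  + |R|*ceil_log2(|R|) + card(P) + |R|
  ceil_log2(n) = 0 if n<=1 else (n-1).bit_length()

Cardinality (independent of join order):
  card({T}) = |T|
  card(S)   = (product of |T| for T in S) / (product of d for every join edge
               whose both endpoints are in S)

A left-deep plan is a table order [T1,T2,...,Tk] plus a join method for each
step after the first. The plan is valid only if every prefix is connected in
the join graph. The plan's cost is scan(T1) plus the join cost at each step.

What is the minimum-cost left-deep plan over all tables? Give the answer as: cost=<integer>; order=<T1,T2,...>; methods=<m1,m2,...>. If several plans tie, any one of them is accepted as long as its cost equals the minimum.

Selinger DP (subsets sized 1..n):
  {B}: scan cost=40, card=40
  {A}: scan cost=60, card=60
  {D}: scan cost=60, card=60
  {C}: scan cost=60, card=60
  {E}: scan cost=50, card=50
  {AB}: card=240; try (B,hash)→600, (B,nl_idx)→660, (A,merge)→740, (B,merge)→760, (A,hash)→800, (A,nl)→2440 …(+1); best=600 via (B,hash)
  {BD}: card=400; try (B,hash)→600, (D,nl_idx)→680, (D,merge)→740, (B,merge)→760, (D,hash)→800, (B,nl_idx)→820 …(+2); best=600 via (B,hash)
  {BC}: card=200; try (B,hash)→600, (B,nl_idx)→620, (C,merge)→740, (B,merge)→760, (C,hash)→800, (C,nl)→2440 …(+1); best=600 via (B,hash)
  {CE}: card=300; try (E,hash)→720, (E,nl_idx)→720, (C,hash)→820, (C,merge)→820, (E,merge)→830, (C,nl)→3050 …(+1); best=720 via (E,hash)
  {ABD}: card=2400; try (D,hash)→1560, (A,hash)→1720, (D,merge)→3180, (D,nl_idx)→4440, (A,merge)→5020, (D,nl)→15000 …(+1); best=1560 via (D,hash)
  {ABC}: card=1200; try (A,hash)→1520, (C,hash)→1560, (A,merge)→2820, (C,merge)→3180, (A,nl)→12600, (C,nl)→15000; best=1520 via (A,hash)
  {BCD}: card=2000; try (D,hash)→1520, (C,hash)→1720, (D,merge)→2820, (D,nl_idx)→3800, (C,merge)→5020, (D,nl)→12600 …(+1); best=1520 via (D,hash)
  {BCE}: card=1000; try (E,hash)→1400, (B,hash)→1500, (E,merge)→2750, (E,nl_idx)→2800, (B,nl_idx)→3520, (B,merge)→4000 …(+2); best=1400 via (E,hash)
  {ABCD}: card=12000; try (D,hash)→3440, (A,hash)→4240, (C,hash)→4680, (D,merge)→16340, (D,nl_idx)→20720, (A,merge)→25940 …(+4); best=3440 via (D,hash)
  {ABCE}: card=6000; try (A,hash)→3120, (E,hash)→3320, (A,merge)→12820, (E,nl_idx)→14720, (E,merge)→16270, (A,nl)→61400 …(+1); best=3120 via (A,hash)
  {BCDE}: card=10000; try (D,hash)→3120, (E,hash)→4120, (D,merge)→12820, (D,nl_idx)→17400, (E,nl_idx)→23520, (E,merge)→25870 …(+2); best=3120 via (D,hash)
  {ABCDE}: card=60000; try (D,hash)→9840, (A,hash)→13840, (E,hash)→16040, (D,merge)→87540, (D,nl_idx)→99120, (E,nl_idx)→135440 …(+5); best=9840 via (D,hash)

cost=9840; order=C,B,E,A,D; methods=hash,hash,hash,hash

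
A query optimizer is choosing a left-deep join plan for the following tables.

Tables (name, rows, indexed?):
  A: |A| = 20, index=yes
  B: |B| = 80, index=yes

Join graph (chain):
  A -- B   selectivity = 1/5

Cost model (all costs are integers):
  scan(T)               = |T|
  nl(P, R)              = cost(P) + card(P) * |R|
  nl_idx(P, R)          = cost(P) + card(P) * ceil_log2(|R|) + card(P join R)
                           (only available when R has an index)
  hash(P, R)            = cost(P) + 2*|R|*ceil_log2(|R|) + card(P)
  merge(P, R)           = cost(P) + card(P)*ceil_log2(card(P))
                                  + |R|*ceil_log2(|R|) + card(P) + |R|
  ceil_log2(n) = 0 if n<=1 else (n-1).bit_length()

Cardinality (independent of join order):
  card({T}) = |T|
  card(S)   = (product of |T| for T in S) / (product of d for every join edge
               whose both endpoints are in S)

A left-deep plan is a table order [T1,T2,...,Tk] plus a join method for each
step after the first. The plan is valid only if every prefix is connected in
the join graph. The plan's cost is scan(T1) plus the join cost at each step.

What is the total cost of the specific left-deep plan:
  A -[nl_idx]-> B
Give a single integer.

480

step 1: scan A: cost=20, card=20
step 2: join B via nl_idx
    card(P join B) = 20*80/(5) = 320
    cost = 20 + 20*7 + 320 = 480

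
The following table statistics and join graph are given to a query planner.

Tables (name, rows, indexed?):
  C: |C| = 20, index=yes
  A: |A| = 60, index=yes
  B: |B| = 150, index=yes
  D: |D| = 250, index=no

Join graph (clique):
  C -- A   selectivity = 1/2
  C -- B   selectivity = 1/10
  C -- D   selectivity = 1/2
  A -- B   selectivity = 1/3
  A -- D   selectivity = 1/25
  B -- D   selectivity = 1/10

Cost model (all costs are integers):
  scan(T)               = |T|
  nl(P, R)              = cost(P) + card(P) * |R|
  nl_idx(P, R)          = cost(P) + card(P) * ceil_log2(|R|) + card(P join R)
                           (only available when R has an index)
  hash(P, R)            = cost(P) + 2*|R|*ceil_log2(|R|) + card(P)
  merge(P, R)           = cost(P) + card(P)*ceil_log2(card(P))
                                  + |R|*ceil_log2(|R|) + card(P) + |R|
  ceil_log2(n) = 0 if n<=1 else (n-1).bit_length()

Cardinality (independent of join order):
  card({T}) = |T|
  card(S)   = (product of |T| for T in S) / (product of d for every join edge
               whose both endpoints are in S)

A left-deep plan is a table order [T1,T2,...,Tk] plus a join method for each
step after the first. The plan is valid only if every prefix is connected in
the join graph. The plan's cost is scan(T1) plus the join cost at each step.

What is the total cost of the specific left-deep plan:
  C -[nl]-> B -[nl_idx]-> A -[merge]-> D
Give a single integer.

49070

step 1: scan C: cost=20, card=20
step 2: join B via nl
    card(P join B) = 20*150/(10) = 300
    cost = 20 + 20*150 = 3020
step 3: join A via nl_idx
    card(P join A) = 300*60/(2*3) = 3000
    cost = 3020 + 300*6 + 3000 = 7820
step 4: join D via merge
    card(P join D) = 3000*250/(2*25*10) = 1500
    cost = 7820 + 3000*12 + 250*8 + 3000 + 250 = 49070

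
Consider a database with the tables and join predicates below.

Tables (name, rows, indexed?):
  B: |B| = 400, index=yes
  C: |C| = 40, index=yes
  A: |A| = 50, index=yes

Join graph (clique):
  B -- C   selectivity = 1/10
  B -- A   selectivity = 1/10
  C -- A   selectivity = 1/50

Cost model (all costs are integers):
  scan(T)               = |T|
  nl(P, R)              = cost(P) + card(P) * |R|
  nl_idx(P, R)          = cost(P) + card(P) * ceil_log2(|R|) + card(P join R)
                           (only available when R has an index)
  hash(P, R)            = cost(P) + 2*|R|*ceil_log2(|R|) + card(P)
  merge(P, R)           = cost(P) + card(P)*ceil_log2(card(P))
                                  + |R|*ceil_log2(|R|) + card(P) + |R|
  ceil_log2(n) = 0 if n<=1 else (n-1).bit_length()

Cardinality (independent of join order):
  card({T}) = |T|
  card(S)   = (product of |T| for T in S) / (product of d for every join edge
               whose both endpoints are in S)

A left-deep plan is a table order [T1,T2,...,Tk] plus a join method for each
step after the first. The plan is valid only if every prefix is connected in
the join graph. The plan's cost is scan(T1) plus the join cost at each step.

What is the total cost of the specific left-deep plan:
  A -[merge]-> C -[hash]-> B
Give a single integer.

step 1: scan A: cost=50, card=50
step 2: join C via merge
    card(P join C) = 50*40/(50) = 40
    cost = 50 + 50*6 + 40*6 + 50 + 40 = 680
step 3: join B via hash
    card(P join B) = 40*400/(10*10) = 160
    cost = 680 + 2*400*9 + 40 = 7920

7920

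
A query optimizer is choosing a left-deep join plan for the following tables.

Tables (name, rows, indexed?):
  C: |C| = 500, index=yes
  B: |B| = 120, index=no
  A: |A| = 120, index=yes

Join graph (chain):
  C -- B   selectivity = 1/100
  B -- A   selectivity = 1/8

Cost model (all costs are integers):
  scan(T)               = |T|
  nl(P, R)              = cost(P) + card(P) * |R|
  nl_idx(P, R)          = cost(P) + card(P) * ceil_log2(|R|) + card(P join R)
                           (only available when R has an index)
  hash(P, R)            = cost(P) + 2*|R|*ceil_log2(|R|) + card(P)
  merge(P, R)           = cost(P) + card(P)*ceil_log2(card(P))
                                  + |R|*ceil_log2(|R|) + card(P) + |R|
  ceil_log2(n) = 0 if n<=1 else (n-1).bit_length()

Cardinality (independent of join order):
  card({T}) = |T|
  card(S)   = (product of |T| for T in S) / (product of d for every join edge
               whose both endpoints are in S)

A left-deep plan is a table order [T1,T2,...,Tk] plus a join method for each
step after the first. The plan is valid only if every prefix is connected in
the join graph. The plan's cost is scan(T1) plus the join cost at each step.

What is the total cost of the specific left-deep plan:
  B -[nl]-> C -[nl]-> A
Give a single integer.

132120

step 1: scan B: cost=120, card=120
step 2: join C via nl
    card(P join C) = 120*500/(100) = 600
    cost = 120 + 120*500 = 60120
step 3: join A via nl
    card(P join A) = 600*120/(8) = 9000
    cost = 60120 + 600*120 = 132120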